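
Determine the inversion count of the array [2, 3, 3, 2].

Finding inversions in [2, 3, 3, 2]:

(1, 3): arr[1]=3 > arr[3]=2
(2, 3): arr[2]=3 > arr[3]=2

Total inversions: 2

The array has 2 inversion(s): (1,3), (2,3). Each pair (i,j) satisfies i < j and arr[i] > arr[j].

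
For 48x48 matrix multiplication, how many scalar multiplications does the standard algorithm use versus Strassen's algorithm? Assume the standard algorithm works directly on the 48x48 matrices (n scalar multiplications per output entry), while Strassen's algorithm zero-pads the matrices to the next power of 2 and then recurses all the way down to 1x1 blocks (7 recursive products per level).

Matrix multiplication for 48x48 matrices:

Strassen's algorithm requires power-of-2 dimensions. Pad 48x48 to 64x64 (next power of 2).

Standard algorithm: 48^3 = 110592 multiplications
Strassen's algorithm: 7^(log2(64)) = 7^6 = 117649 multiplications
Difference: 110592 - 117649 = -7057 (Strassen uses MORE here due to padding overhead — for small or just-over-power-of-2 n, padding can outweigh the per-level savings)

Standard: 110592 multiplications (48^3). Strassen: 117649 multiplications (7^6, after padding to 64x64). Strassen reduces 8 recursive multiplications to 7 at each level.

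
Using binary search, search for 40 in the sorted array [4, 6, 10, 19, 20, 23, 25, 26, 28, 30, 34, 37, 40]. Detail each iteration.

Binary search for 40 in [4, 6, 10, 19, 20, 23, 25, 26, 28, 30, 34, 37, 40]:

lo=0, hi=12, mid=6, arr[mid]=25 -> 25 < 40, search right half
lo=7, hi=12, mid=9, arr[mid]=30 -> 30 < 40, search right half
lo=10, hi=12, mid=11, arr[mid]=37 -> 37 < 40, search right half
lo=12, hi=12, mid=12, arr[mid]=40 -> Found target at index 12!

Binary search finds 40 at index 12 after 4 comparisons. The search repeatedly halves the search space by comparing with the middle element.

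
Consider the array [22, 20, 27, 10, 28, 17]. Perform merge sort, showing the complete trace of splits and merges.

Merge sort trace:

Split: [22, 20, 27, 10, 28, 17] -> [22, 20, 27] and [10, 28, 17]
  Split: [22, 20, 27] -> [22] and [20, 27]
    Split: [20, 27] -> [20] and [27]
    Merge: [20] + [27] -> [20, 27]
  Merge: [22] + [20, 27] -> [20, 22, 27]
  Split: [10, 28, 17] -> [10] and [28, 17]
    Split: [28, 17] -> [28] and [17]
    Merge: [28] + [17] -> [17, 28]
  Merge: [10] + [17, 28] -> [10, 17, 28]
Merge: [20, 22, 27] + [10, 17, 28] -> [10, 17, 20, 22, 27, 28]

Final sorted array: [10, 17, 20, 22, 27, 28]

The merge sort proceeds by recursively splitting the array and merging sorted halves.
After all merges, the sorted array is [10, 17, 20, 22, 27, 28].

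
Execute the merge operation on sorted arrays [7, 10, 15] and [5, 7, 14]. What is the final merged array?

Merging process:

Compare 7 vs 5: take 5 from right. Merged: [5]
Compare 7 vs 7: take 7 from left. Merged: [5, 7]
Compare 10 vs 7: take 7 from right. Merged: [5, 7, 7]
Compare 10 vs 14: take 10 from left. Merged: [5, 7, 7, 10]
Compare 15 vs 14: take 14 from right. Merged: [5, 7, 7, 10, 14]
Append remaining from left: [15]. Merged: [5, 7, 7, 10, 14, 15]

Final merged array: [5, 7, 7, 10, 14, 15]
Total comparisons: 5

The merged array is [5, 7, 7, 10, 14, 15], requiring 5 comparisons. The merge step runs in O(n) time where n is the total number of elements.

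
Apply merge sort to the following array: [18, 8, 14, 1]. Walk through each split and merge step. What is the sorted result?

Merge sort trace:

Split: [18, 8, 14, 1] -> [18, 8] and [14, 1]
  Split: [18, 8] -> [18] and [8]
  Merge: [18] + [8] -> [8, 18]
  Split: [14, 1] -> [14] and [1]
  Merge: [14] + [1] -> [1, 14]
Merge: [8, 18] + [1, 14] -> [1, 8, 14, 18]

Final sorted array: [1, 8, 14, 18]

The merge sort proceeds by recursively splitting the array and merging sorted halves.
After all merges, the sorted array is [1, 8, 14, 18].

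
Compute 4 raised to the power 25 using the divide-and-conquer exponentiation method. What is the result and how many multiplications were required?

Computing 4^25 by squaring (build up from 4^1; each line after the first costs one multiplication):

4^1 = 4
4^2 = (4^1)^2 = 4^2 = 16
4^3 = 4 * 4^2 = 4 * 16 = 64
4^6 = (4^3)^2 = 64^2 = 4096
4^12 = (4^6)^2 = 4096^2 = 16777216
4^24 = (4^12)^2 = 16777216^2 = 281474976710656
4^25 = 4 * 4^24 = 4 * 281474976710656 = 1125899906842624

Result: 1125899906842624
Multiplications needed: 6 (6 lines after 4^1)

4^25 = 1125899906842624. Using exponentiation by squaring, this requires 6 multiplications. The key idea: if the exponent is even, square the half-power; if odd, multiply by the base once.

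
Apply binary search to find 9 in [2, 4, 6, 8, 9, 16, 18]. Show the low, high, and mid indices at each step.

Binary search for 9 in [2, 4, 6, 8, 9, 16, 18]:

lo=0, hi=6, mid=3, arr[mid]=8 -> 8 < 9, search right half
lo=4, hi=6, mid=5, arr[mid]=16 -> 16 > 9, search left half
lo=4, hi=4, mid=4, arr[mid]=9 -> Found target at index 4!

Binary search finds 9 at index 4 after 3 comparisons. The search repeatedly halves the search space by comparing with the middle element.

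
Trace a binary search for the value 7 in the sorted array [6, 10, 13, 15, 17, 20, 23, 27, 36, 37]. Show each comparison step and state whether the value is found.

Binary search for 7 in [6, 10, 13, 15, 17, 20, 23, 27, 36, 37]:

lo=0, hi=9, mid=4, arr[mid]=17 -> 17 > 7, search left half
lo=0, hi=3, mid=1, arr[mid]=10 -> 10 > 7, search left half
lo=0, hi=0, mid=0, arr[mid]=6 -> 6 < 7, search right half
lo=1 > hi=0, target 7 not found

Binary search determines that 7 is not in the array after 3 comparisons. The search space was exhausted without finding the target.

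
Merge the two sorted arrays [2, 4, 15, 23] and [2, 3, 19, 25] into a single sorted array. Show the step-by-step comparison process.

Merging process:

Compare 2 vs 2: take 2 from left. Merged: [2]
Compare 4 vs 2: take 2 from right. Merged: [2, 2]
Compare 4 vs 3: take 3 from right. Merged: [2, 2, 3]
Compare 4 vs 19: take 4 from left. Merged: [2, 2, 3, 4]
Compare 15 vs 19: take 15 from left. Merged: [2, 2, 3, 4, 15]
Compare 23 vs 19: take 19 from right. Merged: [2, 2, 3, 4, 15, 19]
Compare 23 vs 25: take 23 from left. Merged: [2, 2, 3, 4, 15, 19, 23]
Append remaining from right: [25]. Merged: [2, 2, 3, 4, 15, 19, 23, 25]

Final merged array: [2, 2, 3, 4, 15, 19, 23, 25]
Total comparisons: 7

The merged array is [2, 2, 3, 4, 15, 19, 23, 25], requiring 7 comparisons. The merge step runs in O(n) time where n is the total number of elements.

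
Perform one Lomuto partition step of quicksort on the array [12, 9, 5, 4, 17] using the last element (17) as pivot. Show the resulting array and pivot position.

Lomuto partition with pivot = 17:

Initial array: [12, 9, 5, 4, 17]

arr[0]=12 <= 17: swap with position 0, array becomes [12, 9, 5, 4, 17]
arr[1]=9 <= 17: swap with position 1, array becomes [12, 9, 5, 4, 17]
arr[2]=5 <= 17: swap with position 2, array becomes [12, 9, 5, 4, 17]
arr[3]=4 <= 17: swap with position 3, array becomes [12, 9, 5, 4, 17]

Place pivot at position 4: [12, 9, 5, 4, 17]
Pivot position: 4

After partitioning with pivot 17, the array becomes [12, 9, 5, 4, 17]. The pivot is placed at index 4. All elements to the left of the pivot are <= 17, and all elements to the right are > 17.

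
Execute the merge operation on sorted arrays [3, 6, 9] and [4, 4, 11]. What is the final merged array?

Merging process:

Compare 3 vs 4: take 3 from left. Merged: [3]
Compare 6 vs 4: take 4 from right. Merged: [3, 4]
Compare 6 vs 4: take 4 from right. Merged: [3, 4, 4]
Compare 6 vs 11: take 6 from left. Merged: [3, 4, 4, 6]
Compare 9 vs 11: take 9 from left. Merged: [3, 4, 4, 6, 9]
Append remaining from right: [11]. Merged: [3, 4, 4, 6, 9, 11]

Final merged array: [3, 4, 4, 6, 9, 11]
Total comparisons: 5

The merged array is [3, 4, 4, 6, 9, 11], requiring 5 comparisons. The merge step runs in O(n) time where n is the total number of elements.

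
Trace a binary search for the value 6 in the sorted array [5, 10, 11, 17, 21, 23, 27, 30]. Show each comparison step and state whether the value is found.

Binary search for 6 in [5, 10, 11, 17, 21, 23, 27, 30]:

lo=0, hi=7, mid=3, arr[mid]=17 -> 17 > 6, search left half
lo=0, hi=2, mid=1, arr[mid]=10 -> 10 > 6, search left half
lo=0, hi=0, mid=0, arr[mid]=5 -> 5 < 6, search right half
lo=1 > hi=0, target 6 not found

Binary search determines that 6 is not in the array after 3 comparisons. The search space was exhausted without finding the target.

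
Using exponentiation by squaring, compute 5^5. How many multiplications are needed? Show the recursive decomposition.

Computing 5^5 by squaring (build up from 5^1; each line after the first costs one multiplication):

5^1 = 5
5^2 = (5^1)^2 = 5^2 = 25
5^4 = (5^2)^2 = 25^2 = 625
5^5 = 5 * 5^4 = 5 * 625 = 3125

Result: 3125
Multiplications needed: 3 (3 lines after 5^1)

5^5 = 3125. Using exponentiation by squaring, this requires 3 multiplications. The key idea: if the exponent is even, square the half-power; if odd, multiply by the base once.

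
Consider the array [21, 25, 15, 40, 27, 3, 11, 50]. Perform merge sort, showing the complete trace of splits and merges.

Merge sort trace:

Split: [21, 25, 15, 40, 27, 3, 11, 50] -> [21, 25, 15, 40] and [27, 3, 11, 50]
  Split: [21, 25, 15, 40] -> [21, 25] and [15, 40]
    Split: [21, 25] -> [21] and [25]
    Merge: [21] + [25] -> [21, 25]
    Split: [15, 40] -> [15] and [40]
    Merge: [15] + [40] -> [15, 40]
  Merge: [21, 25] + [15, 40] -> [15, 21, 25, 40]
  Split: [27, 3, 11, 50] -> [27, 3] and [11, 50]
    Split: [27, 3] -> [27] and [3]
    Merge: [27] + [3] -> [3, 27]
    Split: [11, 50] -> [11] and [50]
    Merge: [11] + [50] -> [11, 50]
  Merge: [3, 27] + [11, 50] -> [3, 11, 27, 50]
Merge: [15, 21, 25, 40] + [3, 11, 27, 50] -> [3, 11, 15, 21, 25, 27, 40, 50]

Final sorted array: [3, 11, 15, 21, 25, 27, 40, 50]

The merge sort proceeds by recursively splitting the array and merging sorted halves.
After all merges, the sorted array is [3, 11, 15, 21, 25, 27, 40, 50].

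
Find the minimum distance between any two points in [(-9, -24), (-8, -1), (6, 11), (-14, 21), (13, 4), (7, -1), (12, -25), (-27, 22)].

Computing all pairwise distances among 8 points:

d((-9, -24), (-8, -1)) = 23.0217
d((-9, -24), (6, 11)) = 38.0789
d((-9, -24), (-14, 21)) = 45.2769
d((-9, -24), (13, 4)) = 35.609
d((-9, -24), (7, -1)) = 28.0179
d((-9, -24), (12, -25)) = 21.0238
d((-9, -24), (-27, 22)) = 49.3964
d((-8, -1), (6, 11)) = 18.4391
d((-8, -1), (-14, 21)) = 22.8035
d((-8, -1), (13, 4)) = 21.587
d((-8, -1), (7, -1)) = 15.0
d((-8, -1), (12, -25)) = 31.241
d((-8, -1), (-27, 22)) = 29.8329
d((6, 11), (-14, 21)) = 22.3607
d((6, 11), (13, 4)) = 9.8995
d((6, 11), (7, -1)) = 12.0416
d((6, 11), (12, -25)) = 36.4966
d((6, 11), (-27, 22)) = 34.7851
d((-14, 21), (13, 4)) = 31.9061
d((-14, 21), (7, -1)) = 30.4138
d((-14, 21), (12, -25)) = 52.8394
d((-14, 21), (-27, 22)) = 13.0384
d((13, 4), (7, -1)) = 7.8102 <-- minimum
d((13, 4), (12, -25)) = 29.0172
d((13, 4), (-27, 22)) = 43.8634
d((7, -1), (12, -25)) = 24.5153
d((7, -1), (-27, 22)) = 41.0488
d((12, -25), (-27, 22)) = 61.0737

Closest pair: (13, 4) and (7, -1) with distance 7.8102

The closest pair is (13, 4) and (7, -1) with Euclidean distance 7.8102. For 8 points, brute-force pairwise comparison is shown above. For large n, the divide-and-conquer algorithm (sort by x, recurse on halves, check the dividing strip) achieves O(n log n).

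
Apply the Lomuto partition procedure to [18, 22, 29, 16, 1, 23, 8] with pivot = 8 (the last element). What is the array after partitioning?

Lomuto partition with pivot = 8:

Initial array: [18, 22, 29, 16, 1, 23, 8]

arr[0]=18 > 8: no swap
arr[1]=22 > 8: no swap
arr[2]=29 > 8: no swap
arr[3]=16 > 8: no swap
arr[4]=1 <= 8: swap with position 0, array becomes [1, 22, 29, 16, 18, 23, 8]
arr[5]=23 > 8: no swap

Place pivot at position 1: [1, 8, 29, 16, 18, 23, 22]
Pivot position: 1

After partitioning with pivot 8, the array becomes [1, 8, 29, 16, 18, 23, 22]. The pivot is placed at index 1. All elements to the left of the pivot are <= 8, and all elements to the right are > 8.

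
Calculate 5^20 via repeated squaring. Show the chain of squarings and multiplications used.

Computing 5^20 by squaring (build up from 5^1; each line after the first costs one multiplication):

5^1 = 5
5^2 = (5^1)^2 = 5^2 = 25
5^4 = (5^2)^2 = 25^2 = 625
5^5 = 5 * 5^4 = 5 * 625 = 3125
5^10 = (5^5)^2 = 3125^2 = 9765625
5^20 = (5^10)^2 = 9765625^2 = 95367431640625

Result: 95367431640625
Multiplications needed: 5 (5 lines after 5^1)

5^20 = 95367431640625. Using exponentiation by squaring, this requires 5 multiplications. The key idea: if the exponent is even, square the half-power; if odd, multiply by the base once.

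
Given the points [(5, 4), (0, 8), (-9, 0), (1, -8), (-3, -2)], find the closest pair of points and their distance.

Computing all pairwise distances among 5 points:

d((5, 4), (0, 8)) = 6.4031
d((5, 4), (-9, 0)) = 14.5602
d((5, 4), (1, -8)) = 12.6491
d((5, 4), (-3, -2)) = 10.0
d((0, 8), (-9, 0)) = 12.0416
d((0, 8), (1, -8)) = 16.0312
d((0, 8), (-3, -2)) = 10.4403
d((-9, 0), (1, -8)) = 12.8062
d((-9, 0), (-3, -2)) = 6.3246 <-- minimum
d((1, -8), (-3, -2)) = 7.2111

Closest pair: (-9, 0) and (-3, -2) with distance 6.3246

The closest pair is (-9, 0) and (-3, -2) with Euclidean distance 6.3246. For 5 points, brute-force pairwise comparison is shown above. For large n, the divide-and-conquer algorithm (sort by x, recurse on halves, check the dividing strip) achieves O(n log n).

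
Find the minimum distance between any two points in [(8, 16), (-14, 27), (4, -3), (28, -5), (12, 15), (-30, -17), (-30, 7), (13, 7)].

Computing all pairwise distances among 8 points:

d((8, 16), (-14, 27)) = 24.5967
d((8, 16), (4, -3)) = 19.4165
d((8, 16), (28, -5)) = 29.0
d((8, 16), (12, 15)) = 4.1231 <-- minimum
d((8, 16), (-30, -17)) = 50.3289
d((8, 16), (-30, 7)) = 39.0512
d((8, 16), (13, 7)) = 10.2956
d((-14, 27), (4, -3)) = 34.9857
d((-14, 27), (28, -5)) = 52.8015
d((-14, 27), (12, 15)) = 28.6356
d((-14, 27), (-30, -17)) = 46.8188
d((-14, 27), (-30, 7)) = 25.6125
d((-14, 27), (13, 7)) = 33.6006
d((4, -3), (28, -5)) = 24.0832
d((4, -3), (12, 15)) = 19.6977
d((4, -3), (-30, -17)) = 36.7696
d((4, -3), (-30, 7)) = 35.4401
d((4, -3), (13, 7)) = 13.4536
d((28, -5), (12, 15)) = 25.6125
d((28, -5), (-30, -17)) = 59.2284
d((28, -5), (-30, 7)) = 59.2284
d((28, -5), (13, 7)) = 19.2094
d((12, 15), (-30, -17)) = 52.8015
d((12, 15), (-30, 7)) = 42.7551
d((12, 15), (13, 7)) = 8.0623
d((-30, -17), (-30, 7)) = 24.0
d((-30, -17), (13, 7)) = 49.2443
d((-30, 7), (13, 7)) = 43.0

Closest pair: (8, 16) and (12, 15) with distance 4.1231

The closest pair is (8, 16) and (12, 15) with Euclidean distance 4.1231. For 8 points, brute-force pairwise comparison is shown above. For large n, the divide-and-conquer algorithm (sort by x, recurse on halves, check the dividing strip) achieves O(n log n).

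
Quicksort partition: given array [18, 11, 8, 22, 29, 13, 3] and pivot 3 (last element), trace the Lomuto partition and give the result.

Lomuto partition with pivot = 3:

Initial array: [18, 11, 8, 22, 29, 13, 3]

arr[0]=18 > 3: no swap
arr[1]=11 > 3: no swap
arr[2]=8 > 3: no swap
arr[3]=22 > 3: no swap
arr[4]=29 > 3: no swap
arr[5]=13 > 3: no swap

Place pivot at position 0: [3, 11, 8, 22, 29, 13, 18]
Pivot position: 0

After partitioning with pivot 3, the array becomes [3, 11, 8, 22, 29, 13, 18]. The pivot is placed at index 0. All elements to the left of the pivot are <= 3, and all elements to the right are > 3.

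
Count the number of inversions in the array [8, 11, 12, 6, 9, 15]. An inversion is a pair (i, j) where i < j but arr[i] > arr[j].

Finding inversions in [8, 11, 12, 6, 9, 15]:

(0, 3): arr[0]=8 > arr[3]=6
(1, 3): arr[1]=11 > arr[3]=6
(1, 4): arr[1]=11 > arr[4]=9
(2, 3): arr[2]=12 > arr[3]=6
(2, 4): arr[2]=12 > arr[4]=9

Total inversions: 5

The array has 5 inversion(s): (0,3), (1,3), (1,4), (2,3), (2,4). Each pair (i,j) satisfies i < j and arr[i] > arr[j].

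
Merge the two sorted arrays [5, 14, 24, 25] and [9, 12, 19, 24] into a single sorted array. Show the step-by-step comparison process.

Merging process:

Compare 5 vs 9: take 5 from left. Merged: [5]
Compare 14 vs 9: take 9 from right. Merged: [5, 9]
Compare 14 vs 12: take 12 from right. Merged: [5, 9, 12]
Compare 14 vs 19: take 14 from left. Merged: [5, 9, 12, 14]
Compare 24 vs 19: take 19 from right. Merged: [5, 9, 12, 14, 19]
Compare 24 vs 24: take 24 from left. Merged: [5, 9, 12, 14, 19, 24]
Compare 25 vs 24: take 24 from right. Merged: [5, 9, 12, 14, 19, 24, 24]
Append remaining from left: [25]. Merged: [5, 9, 12, 14, 19, 24, 24, 25]

Final merged array: [5, 9, 12, 14, 19, 24, 24, 25]
Total comparisons: 7

The merged array is [5, 9, 12, 14, 19, 24, 24, 25], requiring 7 comparisons. The merge step runs in O(n) time where n is the total number of elements.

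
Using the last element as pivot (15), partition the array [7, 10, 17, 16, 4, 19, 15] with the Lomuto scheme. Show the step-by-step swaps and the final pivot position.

Lomuto partition with pivot = 15:

Initial array: [7, 10, 17, 16, 4, 19, 15]

arr[0]=7 <= 15: swap with position 0, array becomes [7, 10, 17, 16, 4, 19, 15]
arr[1]=10 <= 15: swap with position 1, array becomes [7, 10, 17, 16, 4, 19, 15]
arr[2]=17 > 15: no swap
arr[3]=16 > 15: no swap
arr[4]=4 <= 15: swap with position 2, array becomes [7, 10, 4, 16, 17, 19, 15]
arr[5]=19 > 15: no swap

Place pivot at position 3: [7, 10, 4, 15, 17, 19, 16]
Pivot position: 3

After partitioning with pivot 15, the array becomes [7, 10, 4, 15, 17, 19, 16]. The pivot is placed at index 3. All elements to the left of the pivot are <= 15, and all elements to the right are > 15.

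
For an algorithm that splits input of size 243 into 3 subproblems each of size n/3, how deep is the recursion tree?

For divide and conquer with division factor 3:

Problem sizes at each level:
Level 0: 243
Level 1: 81
Level 2: 27
Level 3: 9
Level 4: 3
Level 5: 1

The root is level 0 and the size-1 base case is level 5 (the tree spans levels 0 through 5, i.e. 6 levels counting the root), so the depth is the number of divisions: log_3(243) = 5

The recursion tree depth is log_3(243) = 5. At each level, the problem size is divided by 3, so it takes 5 divisions to reduce to a base case of size 1. The algorithm makes 3 recursive calls at each level.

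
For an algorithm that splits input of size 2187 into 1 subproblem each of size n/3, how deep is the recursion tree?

For divide and conquer with division factor 3:

Problem sizes at each level:
Level 0: 2187
Level 1: 729
Level 2: 243
Level 3: 81
Level 4: 27
Level 5: 9
Level 6: 3
Level 7: 1

The root is level 0 and the size-1 base case is level 7 (the tree spans levels 0 through 7, i.e. 8 levels counting the root), so the depth is the number of divisions: log_3(2187) = 7

The recursion tree depth is log_3(2187) = 7. At each level, the problem size is divided by 3, so it takes 7 divisions to reduce to a base case of size 1. The algorithm makes 1 recursive call at each level.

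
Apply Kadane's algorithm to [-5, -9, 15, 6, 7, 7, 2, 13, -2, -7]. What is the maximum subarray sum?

Using Kadane's algorithm on [-5, -9, 15, 6, 7, 7, 2, 13, -2, -7]:

Scanning through the array:
Position 1 (value -9): max_ending_here = -9, max_so_far = -5
Position 2 (value 15): max_ending_here = 15, max_so_far = 15
Position 3 (value 6): max_ending_here = 21, max_so_far = 21
Position 4 (value 7): max_ending_here = 28, max_so_far = 28
Position 5 (value 7): max_ending_here = 35, max_so_far = 35
Position 6 (value 2): max_ending_here = 37, max_so_far = 37
Position 7 (value 13): max_ending_here = 50, max_so_far = 50
Position 8 (value -2): max_ending_here = 48, max_so_far = 50
Position 9 (value -7): max_ending_here = 41, max_so_far = 50

Maximum subarray: [15, 6, 7, 7, 2, 13]
Maximum sum: 50

The maximum subarray is [15, 6, 7, 7, 2, 13] with sum 50. This subarray runs from index 2 to index 7.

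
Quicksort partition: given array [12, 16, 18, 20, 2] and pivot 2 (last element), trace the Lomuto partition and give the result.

Lomuto partition with pivot = 2:

Initial array: [12, 16, 18, 20, 2]

arr[0]=12 > 2: no swap
arr[1]=16 > 2: no swap
arr[2]=18 > 2: no swap
arr[3]=20 > 2: no swap

Place pivot at position 0: [2, 16, 18, 20, 12]
Pivot position: 0

After partitioning with pivot 2, the array becomes [2, 16, 18, 20, 12]. The pivot is placed at index 0. All elements to the left of the pivot are <= 2, and all elements to the right are > 2.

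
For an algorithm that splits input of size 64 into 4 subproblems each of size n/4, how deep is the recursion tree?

For divide and conquer with division factor 4:

Problem sizes at each level:
Level 0: 64
Level 1: 16
Level 2: 4
Level 3: 1

The root is level 0 and the size-1 base case is level 3 (the tree spans levels 0 through 3, i.e. 4 levels counting the root), so the depth is the number of divisions: log_4(64) = 3

The recursion tree depth is log_4(64) = 3. At each level, the problem size is divided by 4, so it takes 3 divisions to reduce to a base case of size 1. The algorithm makes 4 recursive calls at each level.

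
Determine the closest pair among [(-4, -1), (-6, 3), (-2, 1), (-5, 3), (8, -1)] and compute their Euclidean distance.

Computing all pairwise distances among 5 points:

d((-4, -1), (-6, 3)) = 4.4721
d((-4, -1), (-2, 1)) = 2.8284
d((-4, -1), (-5, 3)) = 4.1231
d((-4, -1), (8, -1)) = 12.0
d((-6, 3), (-2, 1)) = 4.4721
d((-6, 3), (-5, 3)) = 1.0 <-- minimum
d((-6, 3), (8, -1)) = 14.5602
d((-2, 1), (-5, 3)) = 3.6056
d((-2, 1), (8, -1)) = 10.198
d((-5, 3), (8, -1)) = 13.6015

Closest pair: (-6, 3) and (-5, 3) with distance 1.0

The closest pair is (-6, 3) and (-5, 3) with Euclidean distance 1.0. For 5 points, brute-force pairwise comparison is shown above. For large n, the divide-and-conquer algorithm (sort by x, recurse on halves, check the dividing strip) achieves O(n log n).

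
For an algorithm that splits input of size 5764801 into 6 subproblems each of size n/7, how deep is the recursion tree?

For divide and conquer with division factor 7:

Problem sizes at each level:
Level 0: 5764801
Level 1: 823543
Level 2: 117649
Level 3: 16807
Level 4: 2401
Level 5: 343
Level 6: 49
Level 7: 7
Level 8: 1

The root is level 0 and the size-1 base case is level 8 (the tree spans levels 0 through 8, i.e. 9 levels counting the root), so the depth is the number of divisions: log_7(5764801) = 8

The recursion tree depth is log_7(5764801) = 8. At each level, the problem size is divided by 7, so it takes 8 divisions to reduce to a base case of size 1. The algorithm makes 6 recursive calls at each level.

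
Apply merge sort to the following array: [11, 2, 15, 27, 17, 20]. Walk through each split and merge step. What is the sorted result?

Merge sort trace:

Split: [11, 2, 15, 27, 17, 20] -> [11, 2, 15] and [27, 17, 20]
  Split: [11, 2, 15] -> [11] and [2, 15]
    Split: [2, 15] -> [2] and [15]
    Merge: [2] + [15] -> [2, 15]
  Merge: [11] + [2, 15] -> [2, 11, 15]
  Split: [27, 17, 20] -> [27] and [17, 20]
    Split: [17, 20] -> [17] and [20]
    Merge: [17] + [20] -> [17, 20]
  Merge: [27] + [17, 20] -> [17, 20, 27]
Merge: [2, 11, 15] + [17, 20, 27] -> [2, 11, 15, 17, 20, 27]

Final sorted array: [2, 11, 15, 17, 20, 27]

The merge sort proceeds by recursively splitting the array and merging sorted halves.
After all merges, the sorted array is [2, 11, 15, 17, 20, 27].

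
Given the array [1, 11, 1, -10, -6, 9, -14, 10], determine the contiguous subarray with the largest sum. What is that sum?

Using Kadane's algorithm on [1, 11, 1, -10, -6, 9, -14, 10]:

Scanning through the array:
Position 1 (value 11): max_ending_here = 12, max_so_far = 12
Position 2 (value 1): max_ending_here = 13, max_so_far = 13
Position 3 (value -10): max_ending_here = 3, max_so_far = 13
Position 4 (value -6): max_ending_here = -3, max_so_far = 13
Position 5 (value 9): max_ending_here = 9, max_so_far = 13
Position 6 (value -14): max_ending_here = -5, max_so_far = 13
Position 7 (value 10): max_ending_here = 10, max_so_far = 13

Maximum subarray: [1, 11, 1]
Maximum sum: 13

The maximum subarray is [1, 11, 1] with sum 13. This subarray runs from index 0 to index 2.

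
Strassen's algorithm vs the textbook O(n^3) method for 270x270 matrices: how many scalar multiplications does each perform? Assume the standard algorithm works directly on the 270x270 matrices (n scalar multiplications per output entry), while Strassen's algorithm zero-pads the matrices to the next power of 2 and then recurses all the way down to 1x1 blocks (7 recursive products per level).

Matrix multiplication for 270x270 matrices:

Strassen's algorithm requires power-of-2 dimensions. Pad 270x270 to 512x512 (next power of 2).

Standard algorithm: 270^3 = 19683000 multiplications
Strassen's algorithm: 7^(log2(512)) = 7^9 = 40353607 multiplications
Difference: 19683000 - 40353607 = -20670607 (Strassen uses MORE here due to padding overhead — for small or just-over-power-of-2 n, padding can outweigh the per-level savings)

Standard: 19683000 multiplications (270^3). Strassen: 40353607 multiplications (7^9, after padding to 512x512). Strassen reduces 8 recursive multiplications to 7 at each level.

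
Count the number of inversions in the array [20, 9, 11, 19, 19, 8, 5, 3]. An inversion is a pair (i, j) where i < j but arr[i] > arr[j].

Finding inversions in [20, 9, 11, 19, 19, 8, 5, 3]:

(0, 1): arr[0]=20 > arr[1]=9
(0, 2): arr[0]=20 > arr[2]=11
(0, 3): arr[0]=20 > arr[3]=19
(0, 4): arr[0]=20 > arr[4]=19
(0, 5): arr[0]=20 > arr[5]=8
(0, 6): arr[0]=20 > arr[6]=5
(0, 7): arr[0]=20 > arr[7]=3
(1, 5): arr[1]=9 > arr[5]=8
(1, 6): arr[1]=9 > arr[6]=5
(1, 7): arr[1]=9 > arr[7]=3
(2, 5): arr[2]=11 > arr[5]=8
(2, 6): arr[2]=11 > arr[6]=5
(2, 7): arr[2]=11 > arr[7]=3
(3, 5): arr[3]=19 > arr[5]=8
(3, 6): arr[3]=19 > arr[6]=5
(3, 7): arr[3]=19 > arr[7]=3
(4, 5): arr[4]=19 > arr[5]=8
(4, 6): arr[4]=19 > arr[6]=5
(4, 7): arr[4]=19 > arr[7]=3
(5, 6): arr[5]=8 > arr[6]=5
(5, 7): arr[5]=8 > arr[7]=3
(6, 7): arr[6]=5 > arr[7]=3

Total inversions: 22

The array has 22 inversion(s): (0,1), (0,2), (0,3), (0,4), (0,5), (0,6), (0,7), (1,5), (1,6), (1,7), (2,5), (2,6), (2,7), (3,5), (3,6), (3,7), (4,5), (4,6), (4,7), (5,6), (5,7), (6,7). Each pair (i,j) satisfies i < j and arr[i] > arr[j].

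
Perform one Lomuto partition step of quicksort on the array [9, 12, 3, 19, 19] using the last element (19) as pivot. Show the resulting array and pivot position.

Lomuto partition with pivot = 19:

Initial array: [9, 12, 3, 19, 19]

arr[0]=9 <= 19: swap with position 0, array becomes [9, 12, 3, 19, 19]
arr[1]=12 <= 19: swap with position 1, array becomes [9, 12, 3, 19, 19]
arr[2]=3 <= 19: swap with position 2, array becomes [9, 12, 3, 19, 19]
arr[3]=19 <= 19: swap with position 3, array becomes [9, 12, 3, 19, 19]

Place pivot at position 4: [9, 12, 3, 19, 19]
Pivot position: 4

After partitioning with pivot 19, the array becomes [9, 12, 3, 19, 19]. The pivot is placed at index 4. All elements to the left of the pivot are <= 19, and all elements to the right are > 19.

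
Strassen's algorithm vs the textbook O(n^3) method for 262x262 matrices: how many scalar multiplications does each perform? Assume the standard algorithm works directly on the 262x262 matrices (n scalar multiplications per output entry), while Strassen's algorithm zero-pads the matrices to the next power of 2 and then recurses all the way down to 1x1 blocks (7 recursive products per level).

Matrix multiplication for 262x262 matrices:

Strassen's algorithm requires power-of-2 dimensions. Pad 262x262 to 512x512 (next power of 2).

Standard algorithm: 262^3 = 17984728 multiplications
Strassen's algorithm: 7^(log2(512)) = 7^9 = 40353607 multiplications
Difference: 17984728 - 40353607 = -22368879 (Strassen uses MORE here due to padding overhead — for small or just-over-power-of-2 n, padding can outweigh the per-level savings)

Standard: 17984728 multiplications (262^3). Strassen: 40353607 multiplications (7^9, after padding to 512x512). Strassen reduces 8 recursive multiplications to 7 at each level.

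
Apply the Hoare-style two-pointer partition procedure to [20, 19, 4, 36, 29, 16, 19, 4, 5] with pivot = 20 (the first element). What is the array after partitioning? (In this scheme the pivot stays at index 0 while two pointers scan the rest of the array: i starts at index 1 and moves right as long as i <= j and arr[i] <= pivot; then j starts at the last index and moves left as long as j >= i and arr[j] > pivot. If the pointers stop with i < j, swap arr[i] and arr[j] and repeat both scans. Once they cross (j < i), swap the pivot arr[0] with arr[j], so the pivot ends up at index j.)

Hoare-style two-pointer partition with pivot = 20:

Initial array: [20, 19, 4, 36, 29, 16, 19, 4, 5]

Pointers start at i = 1, j = 8.
i stops at index 3 (arr[3]=36 > 20), j stops at index 8 (arr[8]=5 <= 20): swap arr[3] and arr[8], array becomes [20, 19, 4, 5, 29, 16, 19, 4, 36]
i stops at index 4 (arr[4]=29 > 20), j stops at index 7 (arr[7]=4 <= 20): swap arr[4] and arr[7], array becomes [20, 19, 4, 5, 4, 16, 19, 29, 36]
i ends at 7, j ends at 6: the pointers have crossed (j < i), so scanning stops.

Swap pivot arr[0] with arr[6] to place pivot at position 6: [19, 19, 4, 5, 4, 16, 20, 29, 36]
Pivot position: 6

After partitioning with pivot 20, the array becomes [19, 19, 4, 5, 4, 16, 20, 29, 36]. The pivot is placed at index 6. All elements to the left of the pivot are <= 20, and all elements to the right are > 20.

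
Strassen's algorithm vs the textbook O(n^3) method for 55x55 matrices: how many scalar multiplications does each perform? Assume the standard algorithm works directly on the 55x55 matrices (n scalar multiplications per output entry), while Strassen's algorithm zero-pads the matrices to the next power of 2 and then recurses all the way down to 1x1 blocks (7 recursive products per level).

Matrix multiplication for 55x55 matrices:

Strassen's algorithm requires power-of-2 dimensions. Pad 55x55 to 64x64 (next power of 2).

Standard algorithm: 55^3 = 166375 multiplications
Strassen's algorithm: 7^(log2(64)) = 7^6 = 117649 multiplications
Savings: 166375 - 117649 = 48726 multiplications

Standard: 166375 multiplications (55^3). Strassen: 117649 multiplications (7^6, after padding to 64x64). Strassen reduces 8 recursive multiplications to 7 at each level.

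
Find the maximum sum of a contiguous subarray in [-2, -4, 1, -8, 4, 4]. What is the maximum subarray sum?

Using Kadane's algorithm on [-2, -4, 1, -8, 4, 4]:

Scanning through the array:
Position 1 (value -4): max_ending_here = -4, max_so_far = -2
Position 2 (value 1): max_ending_here = 1, max_so_far = 1
Position 3 (value -8): max_ending_here = -7, max_so_far = 1
Position 4 (value 4): max_ending_here = 4, max_so_far = 4
Position 5 (value 4): max_ending_here = 8, max_so_far = 8

Maximum subarray: [4, 4]
Maximum sum: 8

The maximum subarray is [4, 4] with sum 8. This subarray runs from index 4 to index 5.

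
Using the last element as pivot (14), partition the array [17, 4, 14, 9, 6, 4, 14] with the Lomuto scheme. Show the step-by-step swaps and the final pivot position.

Lomuto partition with pivot = 14:

Initial array: [17, 4, 14, 9, 6, 4, 14]

arr[0]=17 > 14: no swap
arr[1]=4 <= 14: swap with position 0, array becomes [4, 17, 14, 9, 6, 4, 14]
arr[2]=14 <= 14: swap with position 1, array becomes [4, 14, 17, 9, 6, 4, 14]
arr[3]=9 <= 14: swap with position 2, array becomes [4, 14, 9, 17, 6, 4, 14]
arr[4]=6 <= 14: swap with position 3, array becomes [4, 14, 9, 6, 17, 4, 14]
arr[5]=4 <= 14: swap with position 4, array becomes [4, 14, 9, 6, 4, 17, 14]

Place pivot at position 5: [4, 14, 9, 6, 4, 14, 17]
Pivot position: 5

After partitioning with pivot 14, the array becomes [4, 14, 9, 6, 4, 14, 17]. The pivot is placed at index 5. All elements to the left of the pivot are <= 14, and all elements to the right are > 14.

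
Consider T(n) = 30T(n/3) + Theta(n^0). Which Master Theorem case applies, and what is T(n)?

Master Theorem for T(n) = 30T(n/3) + O(n^0):

a = 30, b = 3, c = 0
log_b(a) = log_3(30) = 3.0959

Case 1: c = 0 < log_3(30) = 3.0959
T(n) = O(n^(log_3 30))

For T(n) = 30T(n/3) + O(n^0): log_3(30) = 3.0959. This is Case 1 of the Master Theorem (c < log_b(a), work dominated by leaves), giving O(n^(log_3 30)).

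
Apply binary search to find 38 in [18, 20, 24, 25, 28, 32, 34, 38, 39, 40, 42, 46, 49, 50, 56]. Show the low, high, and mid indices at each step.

Binary search for 38 in [18, 20, 24, 25, 28, 32, 34, 38, 39, 40, 42, 46, 49, 50, 56]:

lo=0, hi=14, mid=7, arr[mid]=38 -> Found target at index 7!

Binary search finds 38 at index 7 after 1 comparisons. The search repeatedly halves the search space by comparing with the middle element.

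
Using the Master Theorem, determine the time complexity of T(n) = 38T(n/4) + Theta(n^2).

Master Theorem for T(n) = 38T(n/4) + O(n^2):

a = 38, b = 4, c = 2
log_b(a) = log_4(38) = 2.6240

Case 1: c = 2 < log_4(38) = 2.6240
T(n) = O(n^(log_4 38))

For T(n) = 38T(n/4) + O(n^2): log_4(38) = 2.6240. This is Case 1 of the Master Theorem (c < log_b(a), work dominated by leaves), giving O(n^(log_4 38)).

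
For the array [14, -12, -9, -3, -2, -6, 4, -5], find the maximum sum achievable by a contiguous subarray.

Using Kadane's algorithm on [14, -12, -9, -3, -2, -6, 4, -5]:

Scanning through the array:
Position 1 (value -12): max_ending_here = 2, max_so_far = 14
Position 2 (value -9): max_ending_here = -7, max_so_far = 14
Position 3 (value -3): max_ending_here = -3, max_so_far = 14
Position 4 (value -2): max_ending_here = -2, max_so_far = 14
Position 5 (value -6): max_ending_here = -6, max_so_far = 14
Position 6 (value 4): max_ending_here = 4, max_so_far = 14
Position 7 (value -5): max_ending_here = -1, max_so_far = 14

Maximum subarray: [14]
Maximum sum: 14

The maximum subarray is [14] with sum 14. This subarray runs from index 0 to index 0.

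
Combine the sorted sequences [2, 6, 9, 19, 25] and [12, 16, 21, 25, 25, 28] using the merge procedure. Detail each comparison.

Merging process:

Compare 2 vs 12: take 2 from left. Merged: [2]
Compare 6 vs 12: take 6 from left. Merged: [2, 6]
Compare 9 vs 12: take 9 from left. Merged: [2, 6, 9]
Compare 19 vs 12: take 12 from right. Merged: [2, 6, 9, 12]
Compare 19 vs 16: take 16 from right. Merged: [2, 6, 9, 12, 16]
Compare 19 vs 21: take 19 from left. Merged: [2, 6, 9, 12, 16, 19]
Compare 25 vs 21: take 21 from right. Merged: [2, 6, 9, 12, 16, 19, 21]
Compare 25 vs 25: take 25 from left. Merged: [2, 6, 9, 12, 16, 19, 21, 25]
Append remaining from right: [25, 25, 28]. Merged: [2, 6, 9, 12, 16, 19, 21, 25, 25, 25, 28]

Final merged array: [2, 6, 9, 12, 16, 19, 21, 25, 25, 25, 28]
Total comparisons: 8

The merged array is [2, 6, 9, 12, 16, 19, 21, 25, 25, 25, 28], requiring 8 comparisons. The merge step runs in O(n) time where n is the total number of elements.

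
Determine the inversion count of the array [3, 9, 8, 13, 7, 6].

Finding inversions in [3, 9, 8, 13, 7, 6]:

(1, 2): arr[1]=9 > arr[2]=8
(1, 4): arr[1]=9 > arr[4]=7
(1, 5): arr[1]=9 > arr[5]=6
(2, 4): arr[2]=8 > arr[4]=7
(2, 5): arr[2]=8 > arr[5]=6
(3, 4): arr[3]=13 > arr[4]=7
(3, 5): arr[3]=13 > arr[5]=6
(4, 5): arr[4]=7 > arr[5]=6

Total inversions: 8

The array has 8 inversion(s): (1,2), (1,4), (1,5), (2,4), (2,5), (3,4), (3,5), (4,5). Each pair (i,j) satisfies i < j and arr[i] > arr[j].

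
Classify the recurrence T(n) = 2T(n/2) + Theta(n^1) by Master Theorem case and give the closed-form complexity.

Master Theorem for T(n) = 2T(n/2) + O(n^1):

a = 2, b = 2, c = 1
log_b(a) = log_2(2) = 1.0000

Case 2: c = 1 = log_2(2) = 1.0000
T(n) = O(n^1 log n) = O(n log n)

For T(n) = 2T(n/2) + O(n^1): log_2(2) = 1.0000. This is Case 2 of the Master Theorem (c = log_b(a), equal work at all levels), giving O(n log n).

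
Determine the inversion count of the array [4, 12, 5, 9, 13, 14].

Finding inversions in [4, 12, 5, 9, 13, 14]:

(1, 2): arr[1]=12 > arr[2]=5
(1, 3): arr[1]=12 > arr[3]=9

Total inversions: 2

The array has 2 inversion(s): (1,2), (1,3). Each pair (i,j) satisfies i < j and arr[i] > arr[j].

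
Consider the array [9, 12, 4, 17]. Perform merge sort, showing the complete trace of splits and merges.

Merge sort trace:

Split: [9, 12, 4, 17] -> [9, 12] and [4, 17]
  Split: [9, 12] -> [9] and [12]
  Merge: [9] + [12] -> [9, 12]
  Split: [4, 17] -> [4] and [17]
  Merge: [4] + [17] -> [4, 17]
Merge: [9, 12] + [4, 17] -> [4, 9, 12, 17]

Final sorted array: [4, 9, 12, 17]

The merge sort proceeds by recursively splitting the array and merging sorted halves.
After all merges, the sorted array is [4, 9, 12, 17].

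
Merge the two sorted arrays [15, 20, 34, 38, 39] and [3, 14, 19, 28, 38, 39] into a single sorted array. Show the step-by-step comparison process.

Merging process:

Compare 15 vs 3: take 3 from right. Merged: [3]
Compare 15 vs 14: take 14 from right. Merged: [3, 14]
Compare 15 vs 19: take 15 from left. Merged: [3, 14, 15]
Compare 20 vs 19: take 19 from right. Merged: [3, 14, 15, 19]
Compare 20 vs 28: take 20 from left. Merged: [3, 14, 15, 19, 20]
Compare 34 vs 28: take 28 from right. Merged: [3, 14, 15, 19, 20, 28]
Compare 34 vs 38: take 34 from left. Merged: [3, 14, 15, 19, 20, 28, 34]
Compare 38 vs 38: take 38 from left. Merged: [3, 14, 15, 19, 20, 28, 34, 38]
Compare 39 vs 38: take 38 from right. Merged: [3, 14, 15, 19, 20, 28, 34, 38, 38]
Compare 39 vs 39: take 39 from left. Merged: [3, 14, 15, 19, 20, 28, 34, 38, 38, 39]
Append remaining from right: [39]. Merged: [3, 14, 15, 19, 20, 28, 34, 38, 38, 39, 39]

Final merged array: [3, 14, 15, 19, 20, 28, 34, 38, 38, 39, 39]
Total comparisons: 10

The merged array is [3, 14, 15, 19, 20, 28, 34, 38, 38, 39, 39], requiring 10 comparisons. The merge step runs in O(n) time where n is the total number of elements.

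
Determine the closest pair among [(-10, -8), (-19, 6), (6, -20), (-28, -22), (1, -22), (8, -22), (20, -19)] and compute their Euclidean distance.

Computing all pairwise distances among 7 points:

d((-10, -8), (-19, 6)) = 16.6433
d((-10, -8), (6, -20)) = 20.0
d((-10, -8), (-28, -22)) = 22.8035
d((-10, -8), (1, -22)) = 17.8045
d((-10, -8), (8, -22)) = 22.8035
d((-10, -8), (20, -19)) = 31.9531
d((-19, 6), (6, -20)) = 36.0694
d((-19, 6), (-28, -22)) = 29.4109
d((-19, 6), (1, -22)) = 34.4093
d((-19, 6), (8, -22)) = 38.8973
d((-19, 6), (20, -19)) = 46.3249
d((6, -20), (-28, -22)) = 34.0588
d((6, -20), (1, -22)) = 5.3852
d((6, -20), (8, -22)) = 2.8284 <-- minimum
d((6, -20), (20, -19)) = 14.0357
d((-28, -22), (1, -22)) = 29.0
d((-28, -22), (8, -22)) = 36.0
d((-28, -22), (20, -19)) = 48.0937
d((1, -22), (8, -22)) = 7.0
d((1, -22), (20, -19)) = 19.2354
d((8, -22), (20, -19)) = 12.3693

Closest pair: (6, -20) and (8, -22) with distance 2.8284

The closest pair is (6, -20) and (8, -22) with Euclidean distance 2.8284. For 7 points, brute-force pairwise comparison is shown above. For large n, the divide-and-conquer algorithm (sort by x, recurse on halves, check the dividing strip) achieves O(n log n).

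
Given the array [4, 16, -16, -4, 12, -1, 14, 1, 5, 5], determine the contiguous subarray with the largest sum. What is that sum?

Using Kadane's algorithm on [4, 16, -16, -4, 12, -1, 14, 1, 5, 5]:

Scanning through the array:
Position 1 (value 16): max_ending_here = 20, max_so_far = 20
Position 2 (value -16): max_ending_here = 4, max_so_far = 20
Position 3 (value -4): max_ending_here = 0, max_so_far = 20
Position 4 (value 12): max_ending_here = 12, max_so_far = 20
Position 5 (value -1): max_ending_here = 11, max_so_far = 20
Position 6 (value 14): max_ending_here = 25, max_so_far = 25
Position 7 (value 1): max_ending_here = 26, max_so_far = 26
Position 8 (value 5): max_ending_here = 31, max_so_far = 31
Position 9 (value 5): max_ending_here = 36, max_so_far = 36

Maximum subarray: [4, 16, -16, -4, 12, -1, 14, 1, 5, 5]
Maximum sum: 36

The maximum subarray is [4, 16, -16, -4, 12, -1, 14, 1, 5, 5] with sum 36. This subarray runs from index 0 to index 9.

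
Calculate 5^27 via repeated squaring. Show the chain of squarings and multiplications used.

Computing 5^27 by squaring (build up from 5^1; each line after the first costs one multiplication):

5^1 = 5
5^2 = (5^1)^2 = 5^2 = 25
5^3 = 5 * 5^2 = 5 * 25 = 125
5^6 = (5^3)^2 = 125^2 = 15625
5^12 = (5^6)^2 = 15625^2 = 244140625
5^13 = 5 * 5^12 = 5 * 244140625 = 1220703125
5^26 = (5^13)^2 = 1220703125^2 = 1490116119384765625
5^27 = 5 * 5^26 = 5 * 1490116119384765625 = 7450580596923828125

Result: 7450580596923828125
Multiplications needed: 7 (7 lines after 5^1)

5^27 = 7450580596923828125. Using exponentiation by squaring, this requires 7 multiplications. The key idea: if the exponent is even, square the half-power; if odd, multiply by the base once.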